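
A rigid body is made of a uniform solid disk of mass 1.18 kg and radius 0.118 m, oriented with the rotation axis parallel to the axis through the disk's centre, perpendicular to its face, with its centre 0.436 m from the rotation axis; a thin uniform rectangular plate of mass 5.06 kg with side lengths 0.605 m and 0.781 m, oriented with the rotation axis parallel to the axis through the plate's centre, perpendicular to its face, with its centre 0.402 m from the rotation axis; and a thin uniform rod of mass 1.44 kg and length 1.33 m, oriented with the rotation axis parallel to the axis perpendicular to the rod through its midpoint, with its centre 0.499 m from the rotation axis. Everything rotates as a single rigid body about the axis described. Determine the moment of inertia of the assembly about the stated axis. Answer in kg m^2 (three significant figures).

2.03

Solid disk: I_cm = (1/2)MR² = (1/2)(1.18)(0.118)² = 0.0082152 kg m^2; centre at d = 0.436 m, so the parallel axis theorem gives I = 0.0082152 + (1.18)(0.436)² = 0.23253 kg m^2.
Rectangular plate: I_cm = (1/12)M(a²+b²) = (1/12)(5.06)[(0.605)² + (0.781)²] = 0.41154 kg m^2; centre at d = 0.402 m, so the parallel axis theorem gives I = 0.41154 + (5.06)(0.402)² = 1.2293 kg m^2.
Thin rod: I_cm = (1/12)ML² = (1/12)(1.44)(1.33)² = 0.21227 kg m^2; centre at d = 0.499 m, so the parallel axis theorem gives I = 0.21227 + (1.44)(0.499)² = 0.57083 kg m^2.
Total I = 0.23253 + 1.2293 + 0.57083 = 2.0326 kg m^2.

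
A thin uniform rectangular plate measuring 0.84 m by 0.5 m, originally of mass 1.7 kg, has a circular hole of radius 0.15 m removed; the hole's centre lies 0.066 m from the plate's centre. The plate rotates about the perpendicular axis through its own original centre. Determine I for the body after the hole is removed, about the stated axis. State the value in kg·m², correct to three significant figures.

Unpierced body about its centre: I₀ = (1/12)M(a²+b²) = (1/12)(1.7)[(0.84)² + (0.5)²] = 0.13538 kg·m².
The removed disk has mass m = M·πr²/(ab) = (1.7)·π(0.15)²/(0.84·0.5) = 0.28611 kg (same uniform areal density).
Its moment of inertia about the rotation axis (parallel-axis theorem): I_hole = (1/2)mr² + md² = (1/2)(0.28611)(0.15)² + (0.28611)(0.066)² = 0.004465 kg·m².
Treating the hole as negative mass, I = I₀ − I_hole = 0.13538 − 0.004465 = 0.13091 kg·m².

0.131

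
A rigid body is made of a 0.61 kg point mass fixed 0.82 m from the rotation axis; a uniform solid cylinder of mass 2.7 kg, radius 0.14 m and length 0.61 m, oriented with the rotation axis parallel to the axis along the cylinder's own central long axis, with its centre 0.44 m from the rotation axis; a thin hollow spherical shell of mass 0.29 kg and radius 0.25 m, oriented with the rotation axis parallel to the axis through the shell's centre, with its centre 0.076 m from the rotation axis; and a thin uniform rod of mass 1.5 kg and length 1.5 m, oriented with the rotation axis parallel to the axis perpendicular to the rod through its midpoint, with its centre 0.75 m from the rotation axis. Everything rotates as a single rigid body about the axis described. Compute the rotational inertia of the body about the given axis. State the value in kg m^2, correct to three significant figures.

2.10

Point mass: I_cm = 0; centre at d = 0.82 m, so I = I_cm + Md² gives I = 0 + (0.61)(0.82)² = 0.41016 kg m^2.
Solid cylinder: I_cm = (1/2)MR² = (1/2)(2.7)(0.14)² = 0.02646 kg m^2; centre at d = 0.44 m, so I = I_cm + Md² gives I = 0.02646 + (2.7)(0.44)² = 0.54918 kg m^2.
Spherical shell: I_cm = (2/3)MR² = (2/3)(0.29)(0.25)² = 0.012083 kg m^2; centre at d = 0.076 m, so I = I_cm + Md² gives I = 0.012083 + (0.29)(0.076)² = 0.013758 kg m^2.
Thin rod: I_cm = (1/12)ML² = (1/12)(1.5)(1.5)² = 0.28125 kg m^2; centre at d = 0.75 m, so I = I_cm + Md² gives I = 0.28125 + (1.5)(0.75)² = 1.125 kg m^2.
Total I = 0.41016 + 0.54918 + 0.013758 + 1.125 = 2.0981 kg m^2.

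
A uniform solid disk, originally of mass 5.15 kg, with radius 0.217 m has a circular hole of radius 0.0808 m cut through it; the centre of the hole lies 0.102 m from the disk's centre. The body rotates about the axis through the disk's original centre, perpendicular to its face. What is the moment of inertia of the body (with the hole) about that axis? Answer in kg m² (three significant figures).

Unpierced body about its centre: I₀ = (1/2)MR² = (1/2)(5.15)(0.217)² = 0.12125 kg m².
The removed disk has mass m = M·(r/R)² = (5.15)(0.0808/0.217)² = 0.71402 kg (same uniform areal density).
Its moment of inertia about the rotation axis (parallel-axis theorem): I_hole = (1/2)mr² + md² = (1/2)(0.71402)(0.0808)² + (0.71402)(0.102)² = 0.0097595 kg m².
Treating the hole as negative mass, I = I₀ − I_hole = 0.12125 − 0.0097595 = 0.11149 kg m².

0.111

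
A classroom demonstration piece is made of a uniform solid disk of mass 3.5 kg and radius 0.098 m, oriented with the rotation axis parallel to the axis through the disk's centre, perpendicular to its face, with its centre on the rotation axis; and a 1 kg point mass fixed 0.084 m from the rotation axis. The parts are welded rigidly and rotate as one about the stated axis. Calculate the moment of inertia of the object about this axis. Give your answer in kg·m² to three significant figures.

0.0239

Solid disk: I_cm = (1/2)MR² = (1/2)(3.5)(0.098)² = 0.016807 kg·m²; axis through the centre, so I = 0.016807 kg·m².
Point mass: I_cm = 0; centre at d = 0.084 m, so I = I_cm + Md² gives I = 0 + (1)(0.084)² = 0.007056 kg·m².
Total I = 0.016807 + 0.007056 = 0.023863 kg·m².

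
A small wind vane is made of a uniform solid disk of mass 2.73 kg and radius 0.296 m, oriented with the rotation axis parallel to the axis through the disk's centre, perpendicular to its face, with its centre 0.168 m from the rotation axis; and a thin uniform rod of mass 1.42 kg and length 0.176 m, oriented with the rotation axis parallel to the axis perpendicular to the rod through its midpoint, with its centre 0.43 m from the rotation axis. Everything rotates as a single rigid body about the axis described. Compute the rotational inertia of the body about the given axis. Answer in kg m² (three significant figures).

0.463

Solid disk: I_cm = (1/2)MR² = (1/2)(2.73)(0.296)² = 0.1196 kg m²; centre at d = 0.168 m, so I = I_cm + Md² gives I = 0.1196 + (2.73)(0.168)² = 0.19665 kg m².
Thin rod: I_cm = (1/12)ML² = (1/12)(1.42)(0.176)² = 0.0036655 kg m²; centre at d = 0.43 m, so I = I_cm + Md² gives I = 0.0036655 + (1.42)(0.43)² = 0.26622 kg m².
Total I = 0.19665 + 0.26622 = 0.46287 kg m².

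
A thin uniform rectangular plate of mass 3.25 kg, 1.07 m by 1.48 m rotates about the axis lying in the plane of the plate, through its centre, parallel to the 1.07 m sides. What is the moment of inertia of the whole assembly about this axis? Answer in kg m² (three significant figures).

0.593

I_cm = (1/12)Mb² = (1/12)(3.25)(1.48)² = 0.59323 kg m²; axis through the centre, so I = 0.59323 kg m².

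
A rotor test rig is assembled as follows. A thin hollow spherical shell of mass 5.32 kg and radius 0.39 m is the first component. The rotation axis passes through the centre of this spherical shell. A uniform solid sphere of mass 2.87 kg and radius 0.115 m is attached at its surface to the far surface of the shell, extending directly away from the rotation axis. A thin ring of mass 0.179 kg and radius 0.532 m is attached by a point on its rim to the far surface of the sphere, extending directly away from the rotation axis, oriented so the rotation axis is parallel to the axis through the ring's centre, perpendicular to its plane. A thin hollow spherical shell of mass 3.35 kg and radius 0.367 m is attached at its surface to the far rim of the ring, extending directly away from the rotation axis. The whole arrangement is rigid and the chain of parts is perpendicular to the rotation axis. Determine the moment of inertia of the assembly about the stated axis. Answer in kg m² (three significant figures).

Spherical shell: I_cm = (2/3)MR² = (2/3)(5.32)(0.39)² = 0.53945 kg m²; axis through the centre, so I = 0.53945 kg m².
Solid sphere: I_cm = (2/5)MR² = (2/5)(2.87)(0.115)² = 0.015182 kg m²; centre at d = 0.39 + 0.115 = 0.505 m, so the parallel axis theorem gives I = 0.015182 + (2.87)(0.505)² = 0.7471 kg m².
Thin ring: I_cm = MR² = (0.179)(0.532)² = 0.050661 kg m²; centre at d = 0.39 + 0.115 + 0.115 + 0.532 = 1.152 m, so the parallel axis theorem gives I = 0.050661 + (0.179)(1.152)² = 0.28821 kg m².
Spherical shell: I_cm = (2/3)MR² = (2/3)(3.35)(0.367)² = 0.30081 kg m²; centre at d = 0.39 + 0.115 + 0.115 + 0.532 + 0.532 + 0.367 = 2.051 m, so the parallel axis theorem gives I = 0.30081 + (3.35)(2.051)² = 14.393 kg m².
Total I = 0.53945 + 0.7471 + 0.28821 + 14.393 = 15.968 kg m².

16.0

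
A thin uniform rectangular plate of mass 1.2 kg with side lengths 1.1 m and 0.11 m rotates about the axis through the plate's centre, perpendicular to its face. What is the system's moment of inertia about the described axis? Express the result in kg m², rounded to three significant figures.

I_cm = (1/12)M(a²+b²) = (1/12)(1.2)[(1.1)² + (0.11)²] = 0.12221 kg m²; axis through the centre, so I = 0.12221 kg m².

0.122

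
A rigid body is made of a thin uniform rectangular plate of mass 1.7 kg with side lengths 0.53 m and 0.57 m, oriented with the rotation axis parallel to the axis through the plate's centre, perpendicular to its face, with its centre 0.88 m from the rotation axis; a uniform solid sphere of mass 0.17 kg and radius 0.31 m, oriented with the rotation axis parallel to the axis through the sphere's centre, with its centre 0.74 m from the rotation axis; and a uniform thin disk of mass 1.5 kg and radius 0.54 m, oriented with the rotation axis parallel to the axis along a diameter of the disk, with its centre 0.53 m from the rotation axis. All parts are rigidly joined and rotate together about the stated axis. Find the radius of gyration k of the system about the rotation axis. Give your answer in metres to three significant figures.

Rectangular plate: I_cm = (1/12)M(a²+b²) = (1/12)(1.7)[(0.53)² + (0.57)²] = 0.085822 kg·m²; centre at d = 0.88 m, so the parallel axis theorem gives I = 0.085822 + (1.7)(0.88)² = 1.4023 kg·m².
Solid sphere: I_cm = (2/5)MR² = (2/5)(0.17)(0.31)² = 0.0065348 kg·m²; centre at d = 0.74 m, so the parallel axis theorem gives I = 0.0065348 + (0.17)(0.74)² = 0.099627 kg·m².
Thin disk: I_cm = (1/4)MR² = (1/4)(1.5)(0.54)² = 0.10935 kg·m²; centre at d = 0.53 m, so the parallel axis theorem gives I = 0.10935 + (1.5)(0.53)² = 0.5307 kg·m².
Total I = 2.0326 kg·m²; total mass M = 3.37 kg.
k = √(I/M) = √(2.0326/3.37) = 0.77663 m.

0.777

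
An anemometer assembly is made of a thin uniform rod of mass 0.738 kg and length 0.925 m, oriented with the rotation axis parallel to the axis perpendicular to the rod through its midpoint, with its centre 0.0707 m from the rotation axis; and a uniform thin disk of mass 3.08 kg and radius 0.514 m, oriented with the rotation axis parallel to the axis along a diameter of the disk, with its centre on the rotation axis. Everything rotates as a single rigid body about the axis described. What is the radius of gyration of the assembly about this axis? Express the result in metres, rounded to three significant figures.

Thin rod: I_cm = (1/12)ML² = (1/12)(0.738)(0.925)² = 0.052621 kg·m²; centre at d = 0.0707 m, so the parallel axis theorem gives I = 0.052621 + (0.738)(0.0707)² = 0.05631 kg·m².
Thin disk: I_cm = (1/4)MR² = (1/4)(3.08)(0.514)² = 0.20343 kg·m²; axis through the centre, so I = 0.20343 kg·m².
Total I = 0.25974 kg·m²; total mass M = 3.818 kg.
k = √(I/M) = √(0.25974/3.818) = 0.26083 m.

0.261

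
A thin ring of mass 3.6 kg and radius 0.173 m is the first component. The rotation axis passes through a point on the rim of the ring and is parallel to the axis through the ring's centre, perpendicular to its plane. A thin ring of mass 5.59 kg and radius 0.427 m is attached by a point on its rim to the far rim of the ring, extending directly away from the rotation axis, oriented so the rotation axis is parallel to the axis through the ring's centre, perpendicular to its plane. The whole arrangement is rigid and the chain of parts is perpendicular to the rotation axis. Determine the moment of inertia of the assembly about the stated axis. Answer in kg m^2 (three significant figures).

4.57

Thin ring: I_cm = MR² = (3.6)(0.173)² = 0.10774 kg m^2; centre at d = 0.173 m, so I = I_cm + Md² gives I = 0.10774 + (3.6)(0.173)² = 0.21549 kg m^2.
Thin ring: I_cm = MR² = (5.59)(0.427)² = 1.0192 kg m^2; centre at d = 0.173 + 0.173 + 0.427 = 0.773 m, so I = I_cm + Md² gives I = 1.0192 + (5.59)(0.773)² = 4.3594 kg m^2.
Total I = 0.21549 + 4.3594 = 4.5749 kg m^2.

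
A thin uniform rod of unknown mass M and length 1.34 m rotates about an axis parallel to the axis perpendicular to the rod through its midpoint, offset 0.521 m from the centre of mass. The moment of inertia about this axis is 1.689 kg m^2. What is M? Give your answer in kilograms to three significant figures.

4.01

I = I_cm + Md² = (1/12)ML² + Md² = M·[0.0833333·(1.34)² + (0.521)²] = M·0.42107.
So M = 1.689 / 0.42107 = 4.0112 kg.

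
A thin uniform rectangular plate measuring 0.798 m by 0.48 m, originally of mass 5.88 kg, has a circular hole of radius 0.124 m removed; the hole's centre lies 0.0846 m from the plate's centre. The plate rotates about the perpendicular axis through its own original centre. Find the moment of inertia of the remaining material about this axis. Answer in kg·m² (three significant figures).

Unpierced body about its centre: I₀ = (1/12)M(a²+b²) = (1/12)(5.88)[(0.798)² + (0.48)²] = 0.42493 kg·m².
The removed disk has mass m = M·πr²/(ab) = (5.88)·π(0.124)²/(0.798·0.48) = 0.74153 kg (same uniform areal density).
Its moment of inertia about the rotation axis (parallel-axis theorem): I_hole = (1/2)mr² + md² = (1/2)(0.74153)(0.124)² + (0.74153)(0.0846)² = 0.011008 kg·m².
Treating the hole as negative mass, I = I₀ − I_hole = 0.42493 − 0.011008 = 0.41392 kg·m².

0.414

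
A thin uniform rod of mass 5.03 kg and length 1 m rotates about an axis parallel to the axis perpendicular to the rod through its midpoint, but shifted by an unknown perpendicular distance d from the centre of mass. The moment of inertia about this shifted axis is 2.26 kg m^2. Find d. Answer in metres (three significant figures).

About the centre-of-mass axis, I_cm = (1/12)ML² = (1/12)(5.03)(1)² = 0.41917 kg m^2.
Parallel axis theorem: I = I_cm + Md², so Md² = 2.26 − 0.41917 = 1.8408 kg m^2.
d = √(1.8408 / 5.03) = 0.60496 m.

0.605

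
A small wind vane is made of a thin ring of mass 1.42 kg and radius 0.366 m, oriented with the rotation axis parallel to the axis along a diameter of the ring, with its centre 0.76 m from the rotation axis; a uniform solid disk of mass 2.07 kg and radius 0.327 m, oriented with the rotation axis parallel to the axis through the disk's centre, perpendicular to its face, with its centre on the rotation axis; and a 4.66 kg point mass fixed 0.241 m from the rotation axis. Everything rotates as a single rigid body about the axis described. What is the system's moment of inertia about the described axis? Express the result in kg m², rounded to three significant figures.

1.30

Thin ring: I_cm = (1/2)MR² = (1/2)(1.42)(0.366)² = 0.095109 kg m²; centre at d = 0.76 m, so the parallel axis theorem gives I = 0.095109 + (1.42)(0.76)² = 0.9153 kg m².
Solid disk: I_cm = (1/2)MR² = (1/2)(2.07)(0.327)² = 0.11067 kg m²; axis through the centre, so I = 0.11067 kg m².
Point mass: I_cm = 0; centre at d = 0.241 m, so the parallel axis theorem gives I = 0 + (4.66)(0.241)² = 0.27066 kg m².
Total I = 0.9153 + 0.11067 + 0.27066 = 1.2966 kg m².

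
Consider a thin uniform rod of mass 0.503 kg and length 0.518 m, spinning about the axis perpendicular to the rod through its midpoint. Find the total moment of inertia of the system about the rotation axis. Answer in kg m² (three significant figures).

0.0112

I_cm = (1/12)ML² = (1/12)(0.503)(0.518)² = 0.011247 kg m²; axis through the centre, so I = 0.011247 kg m².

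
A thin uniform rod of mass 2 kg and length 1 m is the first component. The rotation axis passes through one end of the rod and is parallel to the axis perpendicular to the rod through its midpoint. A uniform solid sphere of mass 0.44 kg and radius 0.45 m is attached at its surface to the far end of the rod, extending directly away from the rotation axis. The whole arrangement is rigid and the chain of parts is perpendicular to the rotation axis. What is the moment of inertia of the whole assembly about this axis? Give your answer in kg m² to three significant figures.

Thin rod: I_cm = (1/12)ML² = (1/12)(2)(1)² = 0.16667 kg m²; centre at d = 0.5 m, so I = I_cm + Md² gives I = 0.16667 + (2)(0.5)² = 0.66667 kg m².
Solid sphere: I_cm = (2/5)MR² = (2/5)(0.44)(0.45)² = 0.03564 kg m²; centre at d = 0.5 + 0.5 + 0.45 = 1.45 m, so I = I_cm + Md² gives I = 0.03564 + (0.44)(1.45)² = 0.96074 kg m².
Total I = 0.66667 + 0.96074 = 1.6274 kg m².

1.63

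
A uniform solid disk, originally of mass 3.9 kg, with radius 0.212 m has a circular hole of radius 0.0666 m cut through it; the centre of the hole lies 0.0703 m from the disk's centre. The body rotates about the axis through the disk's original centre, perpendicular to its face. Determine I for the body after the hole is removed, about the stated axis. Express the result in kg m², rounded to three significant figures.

Unpierced body about its centre: I₀ = (1/2)MR² = (1/2)(3.9)(0.212)² = 0.087641 kg m².
The removed disk has mass m = M·(r/R)² = (3.9)(0.0666/0.212)² = 0.38489 kg (same uniform areal density).
Its moment of inertia about the rotation axis (parallel-axis theorem): I_hole = (1/2)mr² + md² = (1/2)(0.38489)(0.0666)² + (0.38489)(0.0703)² = 0.0027558 kg m².
Treating the hole as negative mass, I = I₀ − I_hole = 0.087641 − 0.0027558 = 0.084885 kg m².

0.0849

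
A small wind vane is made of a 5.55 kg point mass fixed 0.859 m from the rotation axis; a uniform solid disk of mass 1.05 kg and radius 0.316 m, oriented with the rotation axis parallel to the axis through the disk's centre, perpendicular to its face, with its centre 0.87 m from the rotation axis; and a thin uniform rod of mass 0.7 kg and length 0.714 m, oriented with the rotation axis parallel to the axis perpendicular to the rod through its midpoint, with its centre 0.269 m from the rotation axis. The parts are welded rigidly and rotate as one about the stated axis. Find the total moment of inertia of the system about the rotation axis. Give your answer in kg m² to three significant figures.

Point mass: I_cm = 0; centre at d = 0.859 m, so the parallel axis theorem gives I = 0 + (5.55)(0.859)² = 4.0952 kg m².
Solid disk: I_cm = (1/2)MR² = (1/2)(1.05)(0.316)² = 0.052424 kg m²; centre at d = 0.87 m, so the parallel axis theorem gives I = 0.052424 + (1.05)(0.87)² = 0.84717 kg m².
Thin rod: I_cm = (1/12)ML² = (1/12)(0.7)(0.714)² = 0.029738 kg m²; centre at d = 0.269 m, so the parallel axis theorem gives I = 0.029738 + (0.7)(0.269)² = 0.080391 kg m².
Total I = 4.0952 + 0.84717 + 0.080391 = 5.0228 kg m².

5.02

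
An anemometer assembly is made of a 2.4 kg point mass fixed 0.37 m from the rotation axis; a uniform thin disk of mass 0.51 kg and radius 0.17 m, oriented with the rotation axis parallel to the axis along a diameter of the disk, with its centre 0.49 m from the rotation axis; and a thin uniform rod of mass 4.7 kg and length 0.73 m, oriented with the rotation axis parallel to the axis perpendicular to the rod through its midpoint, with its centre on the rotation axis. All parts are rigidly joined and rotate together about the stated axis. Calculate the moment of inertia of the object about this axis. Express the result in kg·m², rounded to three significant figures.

0.663

Point mass: I_cm = 0; centre at d = 0.37 m, so I = I_cm + Md² gives I = 0 + (2.4)(0.37)² = 0.32856 kg·m².
Thin disk: I_cm = (1/4)MR² = (1/4)(0.51)(0.17)² = 0.0036848 kg·m²; centre at d = 0.49 m, so I = I_cm + Md² gives I = 0.0036848 + (0.51)(0.49)² = 0.12614 kg·m².
Thin rod: I_cm = (1/12)ML² = (1/12)(4.7)(0.73)² = 0.20872 kg·m²; axis through the centre, so I = 0.20872 kg·m².
Total I = 0.32856 + 0.12614 + 0.20872 = 0.66341 kg·m².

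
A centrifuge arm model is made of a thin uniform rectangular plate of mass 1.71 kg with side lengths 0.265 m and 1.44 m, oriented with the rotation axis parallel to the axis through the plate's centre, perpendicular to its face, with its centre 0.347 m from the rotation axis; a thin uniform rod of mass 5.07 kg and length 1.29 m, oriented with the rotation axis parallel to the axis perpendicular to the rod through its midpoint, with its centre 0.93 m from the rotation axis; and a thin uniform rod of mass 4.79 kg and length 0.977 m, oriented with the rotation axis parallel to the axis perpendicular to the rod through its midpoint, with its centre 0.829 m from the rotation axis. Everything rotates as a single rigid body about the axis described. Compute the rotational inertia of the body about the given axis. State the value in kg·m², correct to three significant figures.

Rectangular plate: I_cm = (1/12)M(a²+b²) = (1/12)(1.71)[(0.265)² + (1.44)²] = 0.3055 kg·m²; centre at d = 0.347 m, so the parallel axis theorem gives I = 0.3055 + (1.71)(0.347)² = 0.51139 kg·m².
Thin rod: I_cm = (1/12)ML² = (1/12)(5.07)(1.29)² = 0.70308 kg·m²; centre at d = 0.93 m, so the parallel axis theorem gives I = 0.70308 + (5.07)(0.93)² = 5.0881 kg·m².
Thin rod: I_cm = (1/12)ML² = (1/12)(4.79)(0.977)² = 0.38102 kg·m²; centre at d = 0.829 m, so the parallel axis theorem gives I = 0.38102 + (4.79)(0.829)² = 3.6729 kg·m².
Total I = 0.51139 + 5.0881 + 3.6729 = 9.2724 kg·m².

9.27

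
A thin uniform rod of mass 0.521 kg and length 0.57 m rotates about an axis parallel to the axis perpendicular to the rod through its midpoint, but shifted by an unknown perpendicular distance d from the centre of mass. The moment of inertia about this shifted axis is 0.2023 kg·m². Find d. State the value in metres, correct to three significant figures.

About the centre-of-mass axis, I_cm = (1/12)ML² = (1/12)(0.521)(0.57)² = 0.014106 kg·m².
Parallel axis theorem: I = I_cm + Md², so Md² = 0.2023 − 0.014106 = 0.18819 kg·m².
d = √(0.18819 / 0.521) = 0.60101 m.

0.601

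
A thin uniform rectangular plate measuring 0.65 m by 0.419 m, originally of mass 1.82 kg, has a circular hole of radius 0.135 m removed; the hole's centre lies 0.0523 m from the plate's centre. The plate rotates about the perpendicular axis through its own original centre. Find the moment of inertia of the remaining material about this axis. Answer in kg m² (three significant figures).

Unpierced body about its centre: I₀ = (1/12)M(a²+b²) = (1/12)(1.82)[(0.65)² + (0.419)²] = 0.090706 kg m².
The removed disk has mass m = M·πr²/(ab) = (1.82)·π(0.135)²/(0.65·0.419) = 0.38261 kg (same uniform areal density).
Its moment of inertia about the rotation axis (parallel-axis theorem): I_hole = (1/2)mr² + md² = (1/2)(0.38261)(0.135)² + (0.38261)(0.0523)² = 0.0045331 kg m².
Treating the hole as negative mass, I = I₀ − I_hole = 0.090706 − 0.0045331 = 0.086173 kg m².

0.0862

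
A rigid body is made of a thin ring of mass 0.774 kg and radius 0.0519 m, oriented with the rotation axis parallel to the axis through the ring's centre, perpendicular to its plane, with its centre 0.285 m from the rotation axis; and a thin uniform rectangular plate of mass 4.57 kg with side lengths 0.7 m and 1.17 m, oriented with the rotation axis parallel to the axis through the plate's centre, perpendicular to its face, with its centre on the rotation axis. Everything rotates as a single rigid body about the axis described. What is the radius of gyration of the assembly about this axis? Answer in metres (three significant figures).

0.380

Thin ring: I_cm = MR² = (0.774)(0.0519)² = 0.0020849 kg·m²; centre at d = 0.285 m, so the parallel axis theorem gives I = 0.0020849 + (0.774)(0.285)² = 0.064953 kg·m².
Rectangular plate: I_cm = (1/12)M(a²+b²) = (1/12)(4.57)[(0.7)² + (1.17)²] = 0.70793 kg·m²; axis through the centre, so I = 0.70793 kg·m².
Total I = 0.77288 kg·m²; total mass M = 5.344 kg.
k = √(I/M) = √(0.77288/5.344) = 0.3803 m.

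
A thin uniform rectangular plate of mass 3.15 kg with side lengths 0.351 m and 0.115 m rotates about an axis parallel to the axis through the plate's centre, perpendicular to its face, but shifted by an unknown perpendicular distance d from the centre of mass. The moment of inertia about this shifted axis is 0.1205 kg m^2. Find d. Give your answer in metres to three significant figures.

0.164

About the centre-of-mass axis, I_cm = (1/12)M(a²+b²) = (1/12)(3.15)[(0.351)² + (0.115)²] = 0.035812 kg m^2.
Parallel axis theorem: I = I_cm + Md², so Md² = 0.1205 − 0.035812 = 0.084688 kg m^2.
d = √(0.084688 / 3.15) = 0.16397 m.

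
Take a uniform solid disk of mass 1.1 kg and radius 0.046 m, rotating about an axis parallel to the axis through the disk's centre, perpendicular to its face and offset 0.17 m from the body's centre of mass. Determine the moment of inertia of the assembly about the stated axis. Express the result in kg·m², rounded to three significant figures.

0.0330

I_cm = (1/2)MR² = (1/2)(1.1)(0.046)² = 0.0011638 kg·m²; centre at d = 0.17 m, so the parallel axis theorem gives I = 0.0011638 + (1.1)(0.17)² = 0.032954 kg·m².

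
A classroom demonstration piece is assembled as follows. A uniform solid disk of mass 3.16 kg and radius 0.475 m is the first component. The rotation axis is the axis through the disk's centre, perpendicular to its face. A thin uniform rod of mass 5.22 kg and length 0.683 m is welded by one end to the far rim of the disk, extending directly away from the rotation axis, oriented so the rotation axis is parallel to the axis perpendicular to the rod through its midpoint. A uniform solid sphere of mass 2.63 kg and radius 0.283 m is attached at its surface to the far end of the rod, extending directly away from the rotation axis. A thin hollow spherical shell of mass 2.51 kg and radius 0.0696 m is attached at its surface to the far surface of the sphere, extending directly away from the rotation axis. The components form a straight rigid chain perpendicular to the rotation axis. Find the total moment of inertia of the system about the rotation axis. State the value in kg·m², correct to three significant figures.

17.7

Solid disk: I_cm = (1/2)MR² = (1/2)(3.16)(0.475)² = 0.35649 kg·m²; axis through the centre, so I = 0.35649 kg·m².
Thin rod: I_cm = (1/12)ML² = (1/12)(5.22)(0.683)² = 0.20292 kg·m²; centre at d = 0.475 + 0.3415 = 0.8165 m, so the parallel axis theorem gives I = 0.20292 + (5.22)(0.8165)² = 3.683 kg·m².
Solid sphere: I_cm = (2/5)MR² = (2/5)(2.63)(0.283)² = 0.084254 kg·m²; centre at d = 0.475 + 0.3415 + 0.3415 + 0.283 = 1.441 m, so the parallel axis theorem gives I = 0.084254 + (2.63)(1.441)² = 5.5454 kg·m².
Spherical shell: I_cm = (2/3)MR² = (2/3)(2.51)(0.0696)² = 0.0081059 kg·m²; centre at d = 0.475 + 0.3415 + 0.3415 + 0.283 + 0.283 + 0.0696 = 1.7936 m, so the parallel axis theorem gives I = 0.0081059 + (2.51)(1.7936)² = 8.0828 kg·m².
Total I = 0.35649 + 3.683 + 5.5454 + 8.0828 = 17.668 kg·m².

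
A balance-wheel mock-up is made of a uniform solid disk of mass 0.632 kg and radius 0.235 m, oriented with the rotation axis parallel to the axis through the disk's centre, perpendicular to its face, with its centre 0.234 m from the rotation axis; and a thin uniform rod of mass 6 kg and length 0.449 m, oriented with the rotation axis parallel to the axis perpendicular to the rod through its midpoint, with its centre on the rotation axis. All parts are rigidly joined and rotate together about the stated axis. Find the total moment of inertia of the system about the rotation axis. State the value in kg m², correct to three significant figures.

Solid disk: I_cm = (1/2)MR² = (1/2)(0.632)(0.235)² = 0.017451 kg m²; centre at d = 0.234 m, so the parallel axis theorem gives I = 0.017451 + (0.632)(0.234)² = 0.052057 kg m².
Thin rod: I_cm = (1/12)ML² = (1/12)(6)(0.449)² = 0.1008 kg m²; axis through the centre, so I = 0.1008 kg m².
Total I = 0.052057 + 0.1008 = 0.15286 kg m².

0.153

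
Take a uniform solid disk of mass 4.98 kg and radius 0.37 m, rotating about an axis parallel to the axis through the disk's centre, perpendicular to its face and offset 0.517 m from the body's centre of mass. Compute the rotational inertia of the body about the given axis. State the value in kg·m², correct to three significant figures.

1.67

I_cm = (1/2)MR² = (1/2)(4.98)(0.37)² = 0.34088 kg·m²; centre at d = 0.517 m, so I = I_cm + Md² gives I = 0.34088 + (4.98)(0.517)² = 1.672 kg·m².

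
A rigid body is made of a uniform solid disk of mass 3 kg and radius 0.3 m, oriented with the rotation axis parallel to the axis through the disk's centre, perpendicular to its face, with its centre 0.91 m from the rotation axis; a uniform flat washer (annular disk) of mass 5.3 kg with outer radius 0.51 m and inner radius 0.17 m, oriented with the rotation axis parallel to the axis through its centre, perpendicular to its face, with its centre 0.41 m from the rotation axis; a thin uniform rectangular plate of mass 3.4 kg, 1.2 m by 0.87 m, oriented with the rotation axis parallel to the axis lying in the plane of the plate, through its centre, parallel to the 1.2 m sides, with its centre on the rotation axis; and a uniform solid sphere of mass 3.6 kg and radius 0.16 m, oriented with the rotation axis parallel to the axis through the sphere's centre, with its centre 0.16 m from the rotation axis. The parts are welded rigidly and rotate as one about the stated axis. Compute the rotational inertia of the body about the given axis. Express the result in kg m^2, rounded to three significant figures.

Solid disk: I_cm = (1/2)MR² = (1/2)(3)(0.3)² = 0.135 kg m^2; centre at d = 0.91 m, so I = I_cm + Md² gives I = 0.135 + (3)(0.91)² = 2.6193 kg m^2.
Annular disk: I_cm = (1/2)M(R²+r²) = (1/2)(5.3)[(0.51)² + (0.17)²] = 0.76585 kg m^2; centre at d = 0.41 m, so I = I_cm + Md² gives I = 0.76585 + (5.3)(0.41)² = 1.6568 kg m^2.
Rectangular plate: I_cm = (1/12)Mb² = (1/12)(3.4)(0.87)² = 0.21446 kg m^2; axis through the centre, so I = 0.21446 kg m^2.
Solid sphere: I_cm = (2/5)MR² = (2/5)(3.6)(0.16)² = 0.036864 kg m^2; centre at d = 0.16 m, so I = I_cm + Md² gives I = 0.036864 + (3.6)(0.16)² = 0.12902 kg m^2.
Total I = 2.6193 + 1.6568 + 0.21446 + 0.12902 = 4.6196 kg m^2.

4.62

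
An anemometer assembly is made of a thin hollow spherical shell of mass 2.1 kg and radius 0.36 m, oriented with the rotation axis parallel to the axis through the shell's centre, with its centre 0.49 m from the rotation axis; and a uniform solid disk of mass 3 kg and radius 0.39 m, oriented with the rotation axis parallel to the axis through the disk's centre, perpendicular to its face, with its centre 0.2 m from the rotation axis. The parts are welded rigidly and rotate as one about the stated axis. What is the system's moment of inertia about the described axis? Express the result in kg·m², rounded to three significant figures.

1.03

Spherical shell: I_cm = (2/3)MR² = (2/3)(2.1)(0.36)² = 0.18144 kg·m²; centre at d = 0.49 m, so I = I_cm + Md² gives I = 0.18144 + (2.1)(0.49)² = 0.68565 kg·m².
Solid disk: I_cm = (1/2)MR² = (1/2)(3)(0.39)² = 0.22815 kg·m²; centre at d = 0.2 m, so I = I_cm + Md² gives I = 0.22815 + (3)(0.2)² = 0.34815 kg·m².
Total I = 0.68565 + 0.34815 = 1.0338 kg·m².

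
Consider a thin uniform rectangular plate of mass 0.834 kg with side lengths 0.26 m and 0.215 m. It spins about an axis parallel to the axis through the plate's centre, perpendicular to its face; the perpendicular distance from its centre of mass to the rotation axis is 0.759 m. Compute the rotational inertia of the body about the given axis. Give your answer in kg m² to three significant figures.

I_cm = (1/12)M(a²+b²) = (1/12)(0.834)[(0.26)² + (0.215)²] = 0.0079108 kg m²; centre at d = 0.759 m, so the parallel axis theorem gives I = 0.0079108 + (0.834)(0.759)² = 0.48836 kg m².

0.488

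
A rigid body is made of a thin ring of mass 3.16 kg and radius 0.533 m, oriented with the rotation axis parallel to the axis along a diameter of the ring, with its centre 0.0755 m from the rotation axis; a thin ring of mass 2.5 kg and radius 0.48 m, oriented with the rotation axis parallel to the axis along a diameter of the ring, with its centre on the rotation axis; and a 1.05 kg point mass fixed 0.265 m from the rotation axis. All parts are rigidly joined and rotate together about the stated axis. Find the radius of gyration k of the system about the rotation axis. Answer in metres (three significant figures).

Thin ring: I_cm = (1/2)MR² = (1/2)(3.16)(0.533)² = 0.44886 kg m^2; centre at d = 0.0755 m, so the parallel axis theorem gives I = 0.44886 + (3.16)(0.0755)² = 0.46687 kg m^2.
Thin ring: I_cm = (1/2)MR² = (1/2)(2.5)(0.48)² = 0.288 kg m^2; axis through the centre, so I = 0.288 kg m^2.
Point mass: I_cm = 0; centre at d = 0.265 m, so the parallel axis theorem gives I = 0 + (1.05)(0.265)² = 0.073736 kg m^2.
Total I = 0.82861 kg m^2; total mass M = 6.71 kg.
k = √(I/M) = √(0.82861/6.71) = 0.35141 m.

0.351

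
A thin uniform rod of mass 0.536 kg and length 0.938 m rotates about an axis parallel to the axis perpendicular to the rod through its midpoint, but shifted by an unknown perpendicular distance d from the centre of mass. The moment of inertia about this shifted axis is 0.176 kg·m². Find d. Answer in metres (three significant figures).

About the centre-of-mass axis, I_cm = (1/12)ML² = (1/12)(0.536)(0.938)² = 0.0393 kg·m².
Parallel axis theorem: I = I_cm + Md², so Md² = 0.176 − 0.0393 = 0.1367 kg·m².
d = √(0.1367 / 0.536) = 0.50501 m.

0.505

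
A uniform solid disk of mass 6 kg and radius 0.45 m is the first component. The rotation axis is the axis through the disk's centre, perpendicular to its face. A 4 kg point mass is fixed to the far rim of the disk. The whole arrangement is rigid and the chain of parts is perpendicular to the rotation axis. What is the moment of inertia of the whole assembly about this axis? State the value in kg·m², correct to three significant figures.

1.42

Solid disk: I_cm = (1/2)MR² = (1/2)(6)(0.45)² = 0.6075 kg·m²; axis through the centre, so I = 0.6075 kg·m².
Point mass: I_cm = 0; centre at d = 0.45 m, so the parallel axis theorem gives I = 0 + (4)(0.45)² = 0.81 kg·m².
Total I = 0.6075 + 0.81 = 1.4175 kg·m².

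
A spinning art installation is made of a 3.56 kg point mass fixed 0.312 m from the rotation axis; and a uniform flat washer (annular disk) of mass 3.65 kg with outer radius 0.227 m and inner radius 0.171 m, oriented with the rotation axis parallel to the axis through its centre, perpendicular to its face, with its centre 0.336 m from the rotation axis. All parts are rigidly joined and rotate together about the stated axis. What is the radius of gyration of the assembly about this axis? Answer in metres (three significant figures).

0.354

Point mass: I_cm = 0; centre at d = 0.312 m, so I = I_cm + Md² gives I = 0 + (3.56)(0.312)² = 0.34654 kg m².
Annular disk: I_cm = (1/2)M(R²+r²) = (1/2)(3.65)[(0.227)² + (0.171)²] = 0.14741 kg m²; centre at d = 0.336 m, so I = I_cm + Md² gives I = 0.14741 + (3.65)(0.336)² = 0.55948 kg m².
Total I = 0.90602 kg m²; total mass M = 7.21 kg.
k = √(I/M) = √(0.90602/7.21) = 0.35449 m.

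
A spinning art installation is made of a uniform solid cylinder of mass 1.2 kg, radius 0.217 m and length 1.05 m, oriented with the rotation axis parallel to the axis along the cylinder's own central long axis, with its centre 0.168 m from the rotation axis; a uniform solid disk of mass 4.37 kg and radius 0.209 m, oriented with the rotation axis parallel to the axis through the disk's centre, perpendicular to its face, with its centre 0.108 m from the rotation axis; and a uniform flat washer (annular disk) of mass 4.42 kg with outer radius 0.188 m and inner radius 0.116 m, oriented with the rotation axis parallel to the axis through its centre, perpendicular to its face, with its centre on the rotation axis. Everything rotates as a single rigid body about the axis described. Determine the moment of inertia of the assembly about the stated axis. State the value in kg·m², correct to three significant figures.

0.316

Solid cylinder: I_cm = (1/2)MR² = (1/2)(1.2)(0.217)² = 0.028253 kg·m²; centre at d = 0.168 m, so the parallel axis theorem gives I = 0.028253 + (1.2)(0.168)² = 0.062122 kg·m².
Solid disk: I_cm = (1/2)MR² = (1/2)(4.37)(0.209)² = 0.095443 kg·m²; centre at d = 0.108 m, so the parallel axis theorem gives I = 0.095443 + (4.37)(0.108)² = 0.14641 kg·m².
Annular disk: I_cm = (1/2)M(R²+r²) = (1/2)(4.42)[(0.188)² + (0.116)²] = 0.10785 kg·m²; axis through the centre, so I = 0.10785 kg·m².
Total I = 0.062122 + 0.14641 + 0.10785 = 0.31638 kg·m².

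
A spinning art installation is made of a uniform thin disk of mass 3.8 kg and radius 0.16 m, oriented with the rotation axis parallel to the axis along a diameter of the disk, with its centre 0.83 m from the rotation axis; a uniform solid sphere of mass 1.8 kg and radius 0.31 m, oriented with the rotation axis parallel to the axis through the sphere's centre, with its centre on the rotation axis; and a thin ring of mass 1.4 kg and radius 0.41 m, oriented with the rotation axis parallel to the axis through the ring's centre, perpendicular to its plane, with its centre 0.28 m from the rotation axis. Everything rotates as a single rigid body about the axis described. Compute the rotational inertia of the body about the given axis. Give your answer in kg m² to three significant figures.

3.06

Thin disk: I_cm = (1/4)MR² = (1/4)(3.8)(0.16)² = 0.02432 kg m²; centre at d = 0.83 m, so the parallel axis theorem gives I = 0.02432 + (3.8)(0.83)² = 2.6421 kg m².
Solid sphere: I_cm = (2/5)MR² = (2/5)(1.8)(0.31)² = 0.069192 kg m²; axis through the centre, so I = 0.069192 kg m².
Thin ring: I_cm = MR² = (1.4)(0.41)² = 0.23534 kg m²; centre at d = 0.28 m, so the parallel axis theorem gives I = 0.23534 + (1.4)(0.28)² = 0.3451 kg m².
Total I = 2.6421 + 0.069192 + 0.3451 = 3.0564 kg m².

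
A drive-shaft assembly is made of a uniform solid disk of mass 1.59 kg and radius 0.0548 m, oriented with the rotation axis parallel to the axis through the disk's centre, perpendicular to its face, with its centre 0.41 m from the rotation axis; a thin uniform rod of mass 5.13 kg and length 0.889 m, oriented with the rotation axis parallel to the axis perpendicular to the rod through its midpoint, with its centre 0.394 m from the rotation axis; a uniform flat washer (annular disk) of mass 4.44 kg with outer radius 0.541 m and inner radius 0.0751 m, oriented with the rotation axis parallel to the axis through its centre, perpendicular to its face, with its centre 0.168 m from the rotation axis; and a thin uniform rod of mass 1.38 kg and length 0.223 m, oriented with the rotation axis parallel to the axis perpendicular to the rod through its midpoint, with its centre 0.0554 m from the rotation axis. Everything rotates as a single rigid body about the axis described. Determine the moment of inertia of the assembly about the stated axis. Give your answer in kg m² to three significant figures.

Solid disk: I_cm = (1/2)MR² = (1/2)(1.59)(0.0548)² = 0.0023874 kg m²; centre at d = 0.41 m, so I = I_cm + Md² gives I = 0.0023874 + (1.59)(0.41)² = 0.26967 kg m².
Thin rod: I_cm = (1/12)ML² = (1/12)(5.13)(0.889)² = 0.33786 kg m²; centre at d = 0.394 m, so I = I_cm + Md² gives I = 0.33786 + (5.13)(0.394)² = 1.1342 kg m².
Annular disk: I_cm = (1/2)M(R²+r²) = (1/2)(4.44)[(0.541)² + (0.0751)²] = 0.66227 kg m²; centre at d = 0.168 m, so I = I_cm + Md² gives I = 0.66227 + (4.44)(0.168)² = 0.78759 kg m².
Thin rod: I_cm = (1/12)ML² = (1/12)(1.38)(0.223)² = 0.0057188 kg m²; centre at d = 0.0554 m, so I = I_cm + Md² gives I = 0.0057188 + (1.38)(0.0554)² = 0.0099543 kg m².
Total I = 0.26967 + 1.1342 + 0.78759 + 0.0099543 = 2.2014 kg m².

2.20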